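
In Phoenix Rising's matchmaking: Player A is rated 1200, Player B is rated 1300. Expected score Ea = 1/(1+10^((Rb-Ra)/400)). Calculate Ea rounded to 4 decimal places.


Elo expected score: Ea = 1/(1 + 10^((Rb-Ra)/400))
Rb - Ra = 1300 - 1200 = 100
(Rb-Ra)/400 = 100/400 = 0.25
10^0.25 = 1.778279
Ea = 1/(1 + 1.778279) = 1/2.778279 = 0.3599

0.3599


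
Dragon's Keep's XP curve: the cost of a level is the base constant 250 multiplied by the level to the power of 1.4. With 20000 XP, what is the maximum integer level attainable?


XP = 250 * level^1.4, so level = (XP / 250)^(1/1.4)
= (20000 / 250)^(1/1.4)
= 80.0^0.7143
= 22.8744
Floor: level = 22

level 22


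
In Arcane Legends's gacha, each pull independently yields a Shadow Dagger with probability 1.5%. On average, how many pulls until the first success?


Expected pulls for a geometric distribution = 1/p = 100 / rate%
= 100 / 1.5
= 66.67

66.67 pulls


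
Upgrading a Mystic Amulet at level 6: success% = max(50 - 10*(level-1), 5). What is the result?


raw_rate = 50 - 10 * (6 - 1)
= 50 - 10 * 5
= 50 - 50
= 0
Apply floor: max(0, 5) = 5%

5%


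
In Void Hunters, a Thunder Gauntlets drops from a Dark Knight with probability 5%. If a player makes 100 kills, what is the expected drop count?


Expected drops = kills * (drop_rate / 100)
= 100 * (5 / 100)
= 100 * 0.05
= 5.0

5.0 drops


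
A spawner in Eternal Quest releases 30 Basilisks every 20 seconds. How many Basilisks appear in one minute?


Spawns per minute = count * (60 / interval)
= 30 * (60 / 20)
= 30 * 3.0
= 90.0

90.0 per minute


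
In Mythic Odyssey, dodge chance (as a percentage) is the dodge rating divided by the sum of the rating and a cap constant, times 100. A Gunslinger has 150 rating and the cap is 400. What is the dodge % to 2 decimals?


dodge% = 150 / (150 + 400) * 100
= 150 / 550 * 100
= 0.272727 * 100
= 27.27%

27.27%


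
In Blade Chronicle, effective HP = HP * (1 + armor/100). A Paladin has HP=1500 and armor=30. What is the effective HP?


EHP = 1500 * (1 + 30/100)
= 1500 * (1 + 0.3)
= 1500 * 1.3
= 1950.0

1950.0 EHP


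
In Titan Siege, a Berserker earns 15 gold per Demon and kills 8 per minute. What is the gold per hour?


Gold per minute = 15 * 8 = 120
Gold per hour = 120 * 60 = 7200

7200 gold/hour


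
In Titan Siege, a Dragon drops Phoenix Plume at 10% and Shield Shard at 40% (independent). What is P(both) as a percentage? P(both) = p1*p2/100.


For independent events, P(both) = P(A) * P(B)
= 10% * 40%
= 400 / 100 %
= 4.0%

4.0%


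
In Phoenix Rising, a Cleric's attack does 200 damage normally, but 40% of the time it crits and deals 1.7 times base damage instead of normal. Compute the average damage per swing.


E[dmg] = base * (1 + crit_chance * (crit_mult - 1))
cc as decimal = 40/100 = 0.4
cm - 1 = 1.7 - 1 = 0.7
Bonus factor = 0.4 * 0.7 = 0.28
Total multiplier = 1 + 0.28 = 1.28
Expected damage = 200 * 1.28 = 256.00

256.00 damage


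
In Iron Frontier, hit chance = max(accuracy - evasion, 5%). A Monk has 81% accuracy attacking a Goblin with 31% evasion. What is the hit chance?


accuracy - evasion = 81 - 31 = 50
Apply floor: max(50, 5) = 50
Hit chance = 50%

50%


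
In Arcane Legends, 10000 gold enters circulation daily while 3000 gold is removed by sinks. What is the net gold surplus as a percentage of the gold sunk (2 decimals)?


Net gold = 10000 - 3000 = 7000
Inflation rate = net / sunk * 100 = 7000 / 3000 * 100
= 2.333333 * 100
= 233.33%

233.33%


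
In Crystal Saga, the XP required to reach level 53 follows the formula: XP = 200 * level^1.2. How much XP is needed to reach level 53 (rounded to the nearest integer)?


XP = 200 * level^1.2
Substitute level = 53:
XP = 200 * 53^1.2
= 200 * 117.2549
= 23451

23451 XP


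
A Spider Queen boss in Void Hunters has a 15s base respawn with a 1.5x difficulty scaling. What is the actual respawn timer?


Respawn time = base * multiplier
= 15 * 1.5
= 22.5 seconds

22.5 seconds


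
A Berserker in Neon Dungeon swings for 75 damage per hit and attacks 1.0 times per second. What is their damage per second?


DPS = damage * attack_speed
= 75 * 1.0
= 75.0

75.0 DPS


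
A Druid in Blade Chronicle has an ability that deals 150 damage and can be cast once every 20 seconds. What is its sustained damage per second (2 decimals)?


DPS = damage / cooldown
= 150 / 20
= 7.50

7.50 DPS


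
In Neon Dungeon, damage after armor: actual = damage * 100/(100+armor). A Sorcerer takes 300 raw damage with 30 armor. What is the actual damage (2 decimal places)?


actual = 300 * 100 / (100 + 30)
= 300 * 100 / 130
= 30000 / 130
= 230.77

230.77 damage


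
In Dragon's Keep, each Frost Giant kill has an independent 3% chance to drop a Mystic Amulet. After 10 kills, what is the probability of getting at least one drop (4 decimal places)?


P(at least one) = 1 - P(none) = 1 - (1-p)^n
p = 3/100 = 0.03
1 - p = 0.97
(1 - p)^10 = 0.97^10 = 0.737424
P(at least one) = 1 - 0.737424 = 0.2626

0.2626


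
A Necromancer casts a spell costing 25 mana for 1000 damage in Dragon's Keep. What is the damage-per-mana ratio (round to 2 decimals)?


Efficiency = damage / mana
= 1000 / 25
= 40.00

40.00 dmg/mana


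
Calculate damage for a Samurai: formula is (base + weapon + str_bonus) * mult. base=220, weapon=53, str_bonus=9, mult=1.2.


Sum base + weapon + str = 220 + 53 + 9 = 282
Multiply by 1.2:
282 * 1.2 = 338.4

338.4 damage


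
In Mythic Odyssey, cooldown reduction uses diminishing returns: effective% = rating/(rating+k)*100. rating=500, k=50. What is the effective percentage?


effective% = rating / (rating + k) * 100
= 500 / (500 + 50) * 100
= 500 / 550 * 100
= 0.909091 * 100
= 90.91%

90.91%


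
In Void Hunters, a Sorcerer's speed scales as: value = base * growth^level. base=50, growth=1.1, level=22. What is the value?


value = base * growth^level
= 50 * 1.1^22
= 50 * 8.140275
= 407.01

407.01 speed


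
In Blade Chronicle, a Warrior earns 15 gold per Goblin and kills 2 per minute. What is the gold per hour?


Gold per minute = 15 * 2 = 30
Gold per hour = 30 * 60 = 1800

1800 gold/hour


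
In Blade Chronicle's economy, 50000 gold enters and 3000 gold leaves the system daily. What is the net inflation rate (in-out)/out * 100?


Net gold = 50000 - 3000 = 47000
Inflation rate = net / sunk * 100 = 47000 / 3000 * 100
= 15.666667 * 100
= 1566.67%

1566.67%


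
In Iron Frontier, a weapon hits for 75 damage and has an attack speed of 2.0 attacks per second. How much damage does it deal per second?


DPS = damage * attack_speed
= 75 * 2.0
= 150.0

150.0 DPS


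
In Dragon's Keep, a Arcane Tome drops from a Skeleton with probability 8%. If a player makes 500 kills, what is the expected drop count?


Expected drops = kills * (drop_rate / 100)
= 500 * (8 / 100)
= 500 * 0.08
= 40.0

40.0 drops


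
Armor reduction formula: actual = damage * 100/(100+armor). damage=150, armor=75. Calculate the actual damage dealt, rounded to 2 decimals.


actual = 150 * 100 / (100 + 75)
= 150 * 100 / 175
= 15000 / 175
= 85.71

85.71 damage


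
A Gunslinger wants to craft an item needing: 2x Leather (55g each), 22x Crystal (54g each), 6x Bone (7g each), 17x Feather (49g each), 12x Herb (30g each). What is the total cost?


Cost breakdown:
  Leather: 2 * 55 = 110
  Crystal: 22 * 54 = 1188
  Bone: 6 * 7 = 42
  Feather: 17 * 49 = 833
  Herb: 12 * 30 = 360
Total = 110 + 1188 + 42 + 833 + 360 = 2533

2533 gold


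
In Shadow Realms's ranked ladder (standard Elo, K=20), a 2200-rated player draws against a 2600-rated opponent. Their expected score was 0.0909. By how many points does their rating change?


Elo update: delta = K * (S - Ea), where S = 0.5 (draws)
S - Ea = 0.5 - 0.0909 = 0.4091
Rating change = 20 * 0.4091
= 8.18

8.18 rating points


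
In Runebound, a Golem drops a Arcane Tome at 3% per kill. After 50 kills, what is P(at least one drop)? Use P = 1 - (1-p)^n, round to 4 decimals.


P(at least one) = 1 - P(none) = 1 - (1-p)^n
p = 3/100 = 0.03
1 - p = 0.97
(1 - p)^50 = 0.97^50 = 0.218065
P(at least one) = 1 - 0.218065 = 0.7819

0.7819


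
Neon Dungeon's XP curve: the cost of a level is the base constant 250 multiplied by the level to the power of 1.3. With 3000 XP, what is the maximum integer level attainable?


XP = 250 * level^1.3, so level = (XP / 250)^(1/1.3)
= (3000 / 250)^(1/1.3)
= 12.0^0.7692
= 6.763
Floor: level = 6

level 6


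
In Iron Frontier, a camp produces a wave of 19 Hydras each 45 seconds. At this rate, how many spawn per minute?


Spawns per minute = count * (60 / interval)
= 19 * (60 / 45)
= 19 * 1.3333
= 25.33

25.33 per minute


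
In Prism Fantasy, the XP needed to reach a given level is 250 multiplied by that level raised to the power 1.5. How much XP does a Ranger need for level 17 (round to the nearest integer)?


XP = 250 * level^1.5
Substitute level = 17:
XP = 250 * 17^1.5
= 250 * 70.0928
= 17523

17523 XP


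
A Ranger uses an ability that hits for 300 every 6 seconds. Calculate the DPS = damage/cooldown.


DPS = damage / cooldown
= 300 / 6
= 50.00

50.00 DPS


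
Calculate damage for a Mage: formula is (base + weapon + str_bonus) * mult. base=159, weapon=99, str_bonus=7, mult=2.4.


Sum base + weapon + str = 159 + 99 + 7 = 265
Multiply by 2.4:
265 * 2.4 = 636.0

636.0 damage


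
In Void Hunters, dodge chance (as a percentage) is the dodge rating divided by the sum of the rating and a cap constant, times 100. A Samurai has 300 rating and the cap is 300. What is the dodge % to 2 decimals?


dodge% = 300 / (300 + 300) * 100
= 300 / 600 * 100
= 0.5 * 100
= 50.00%

50.00%


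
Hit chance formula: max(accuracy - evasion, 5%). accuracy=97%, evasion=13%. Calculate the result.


accuracy - evasion = 97 - 13 = 84
Apply floor: max(84, 5) = 84
Hit chance = 84%

84%


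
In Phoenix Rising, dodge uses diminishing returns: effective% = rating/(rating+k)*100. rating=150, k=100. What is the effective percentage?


effective% = rating / (rating + k) * 100
= 150 / (150 + 100) * 100
= 150 / 250 * 100
= 0.6 * 100
= 60.00%

60.00%


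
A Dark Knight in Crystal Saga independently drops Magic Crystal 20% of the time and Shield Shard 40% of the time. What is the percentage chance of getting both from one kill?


For independent events, P(both) = P(A) * P(B)
= 20% * 40%
= 800 / 100 %
= 8.0%

8.0%


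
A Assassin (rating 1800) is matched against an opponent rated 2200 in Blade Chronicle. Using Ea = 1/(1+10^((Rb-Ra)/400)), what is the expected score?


Elo expected score: Ea = 1/(1 + 10^((Rb-Ra)/400))
Rb - Ra = 2200 - 1800 = 400
(Rb-Ra)/400 = 400/400 = 1.0
10^1.0 = 10.0
Ea = 1/(1 + 10.0) = 1/11.0 = 0.0909

0.0909


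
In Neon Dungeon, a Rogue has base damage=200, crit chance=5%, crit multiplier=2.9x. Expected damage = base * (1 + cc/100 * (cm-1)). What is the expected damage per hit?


E[dmg] = base * (1 + crit_chance * (crit_mult - 1))
cc as decimal = 5/100 = 0.05
cm - 1 = 2.9 - 1 = 1.9
Bonus factor = 0.05 * 1.9 = 0.095
Total multiplier = 1 + 0.095 = 1.095
Expected damage = 200 * 1.095 = 219.00

219.00 damage


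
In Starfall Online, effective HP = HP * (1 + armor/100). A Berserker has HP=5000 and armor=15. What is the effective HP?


EHP = 5000 * (1 + 15/100)
= 5000 * (1 + 0.15)
= 5000 * 1.15
= 5750.0

5750.0 EHP


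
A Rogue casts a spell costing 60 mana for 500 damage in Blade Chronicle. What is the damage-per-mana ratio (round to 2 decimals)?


Efficiency = damage / mana
= 500 / 60
= 8.33

8.33 dmg/mana


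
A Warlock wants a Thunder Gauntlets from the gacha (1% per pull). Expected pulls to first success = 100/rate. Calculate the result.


Expected pulls for a geometric distribution = 1/p = 100 / rate%
= 100 / 1
= 100.0

100.0 pulls


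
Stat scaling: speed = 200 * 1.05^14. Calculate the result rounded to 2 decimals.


value = base * growth^level
= 200 * 1.05^14
= 200 * 1.979932
= 395.99

395.99 speed


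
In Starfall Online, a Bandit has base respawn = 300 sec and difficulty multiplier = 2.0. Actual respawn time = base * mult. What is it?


Respawn time = base * multiplier
= 300 * 2.0
= 600.0 seconds

600.0 seconds


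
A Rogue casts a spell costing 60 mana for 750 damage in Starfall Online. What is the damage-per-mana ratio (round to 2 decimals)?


Efficiency = damage / mana
= 750 / 60
= 12.50

12.50 dmg/mana


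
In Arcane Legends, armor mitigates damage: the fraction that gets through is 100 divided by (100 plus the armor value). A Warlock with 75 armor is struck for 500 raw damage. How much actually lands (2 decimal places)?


actual = 500 * 100 / (100 + 75)
= 500 * 100 / 175
= 50000 / 175
= 285.71

285.71 damage


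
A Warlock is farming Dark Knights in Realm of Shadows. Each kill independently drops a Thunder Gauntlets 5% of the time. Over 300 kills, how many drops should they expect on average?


Expected drops = kills * (drop_rate / 100)
= 300 * (5 / 100)
= 300 * 0.05
= 15.0

15.0 drops


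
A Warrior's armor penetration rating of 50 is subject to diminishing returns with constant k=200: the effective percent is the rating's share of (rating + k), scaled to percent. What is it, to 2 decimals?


effective% = rating / (rating + k) * 100
= 50 / (50 + 200) * 100
= 50 / 250 * 100
= 0.2 * 100
= 20.00%

20.00%


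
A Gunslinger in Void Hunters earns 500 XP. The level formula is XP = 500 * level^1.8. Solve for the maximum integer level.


XP = 500 * level^1.8, so level = (XP / 500)^(1/1.8)
= (500 / 500)^(1/1.8)
= 1.0^0.5556
= 1.0
Floor: level = 1

level 1


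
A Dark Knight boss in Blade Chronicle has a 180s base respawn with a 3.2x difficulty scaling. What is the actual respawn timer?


Respawn time = base * multiplier
= 180 * 3.2
= 576.0 seconds

576.0 seconds


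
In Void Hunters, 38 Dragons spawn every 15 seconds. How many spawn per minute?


Spawns per minute = count * (60 / interval)
= 38 * (60 / 15)
= 38 * 4.0
= 152.0

152.0 per minute


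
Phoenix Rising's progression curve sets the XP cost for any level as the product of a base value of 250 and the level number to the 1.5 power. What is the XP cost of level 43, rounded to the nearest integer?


XP = 250 * level^1.5
Substitute level = 43:
XP = 250 * 43^1.5
= 250 * 281.9699
= 70492

70492 XP


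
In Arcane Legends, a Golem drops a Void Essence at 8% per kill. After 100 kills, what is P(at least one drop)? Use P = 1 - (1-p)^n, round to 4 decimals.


P(at least one) = 1 - P(none) = 1 - (1-p)^n
p = 8/100 = 0.08
1 - p = 0.92
(1 - p)^100 = 0.92^100 = 0.000239
P(at least one) = 1 - 0.000239 = 0.9998

0.9998


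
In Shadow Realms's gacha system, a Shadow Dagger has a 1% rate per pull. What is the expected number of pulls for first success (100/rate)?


Expected pulls for a geometric distribution = 1/p = 100 / rate%
= 100 / 1
= 100.0

100.0 pulls


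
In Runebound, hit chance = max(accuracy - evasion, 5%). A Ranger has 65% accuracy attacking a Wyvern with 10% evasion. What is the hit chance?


accuracy - evasion = 65 - 10 = 55
Apply floor: max(55, 5) = 55
Hit chance = 55%

55%


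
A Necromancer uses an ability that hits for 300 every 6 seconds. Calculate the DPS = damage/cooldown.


DPS = damage / cooldown
= 300 / 6
= 50.00

50.00 DPS


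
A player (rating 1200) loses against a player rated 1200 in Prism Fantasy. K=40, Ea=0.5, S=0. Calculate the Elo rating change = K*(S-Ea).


Elo update: delta = K * (S - Ea), where S = 0 (loses)
S - Ea = 0 - 0.5 = -0.5
Rating change = 40 * -0.5
= -20.00

-20.00 rating points


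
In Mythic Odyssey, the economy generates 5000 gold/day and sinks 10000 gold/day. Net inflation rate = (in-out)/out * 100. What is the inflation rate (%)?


Net gold = 5000 - 10000 = -5000
Inflation rate = net / sunk * 100 = -5000 / 10000 * 100
= -0.5 * 100
= -50.00%

-50.00%


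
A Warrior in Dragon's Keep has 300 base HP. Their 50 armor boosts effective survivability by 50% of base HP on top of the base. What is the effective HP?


EHP = 300 * (1 + 50/100)
= 300 * (1 + 0.5)
= 300 * 1.5
= 450.0

450.0 EHP


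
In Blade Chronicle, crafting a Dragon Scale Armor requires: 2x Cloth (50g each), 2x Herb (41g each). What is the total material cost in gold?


Cost breakdown:
  Cloth: 2 * 50 = 100
  Herb: 2 * 41 = 82
Total = 100 + 82 = 182

182 gold


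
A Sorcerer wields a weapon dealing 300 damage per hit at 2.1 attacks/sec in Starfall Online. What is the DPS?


DPS = damage * attack_speed
= 300 * 2.1
= 630.0

630.0 DPS


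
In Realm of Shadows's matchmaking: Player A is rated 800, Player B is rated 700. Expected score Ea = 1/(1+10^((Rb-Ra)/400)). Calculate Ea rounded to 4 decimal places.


Elo expected score: Ea = 1/(1 + 10^((Rb-Ra)/400))
Rb - Ra = 700 - 800 = -100
(Rb-Ra)/400 = -100/400 = -0.25
10^-0.25 = 0.562341
Ea = 1/(1 + 0.562341) = 1/1.562341 = 0.6401

0.6401


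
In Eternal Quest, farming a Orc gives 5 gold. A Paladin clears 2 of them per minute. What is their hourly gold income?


Gold per minute = 5 * 2 = 10
Gold per hour = 10 * 60 = 600

600 gold/hour


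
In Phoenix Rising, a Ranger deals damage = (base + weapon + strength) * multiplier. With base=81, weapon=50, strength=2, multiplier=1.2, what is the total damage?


Sum base + weapon + str = 81 + 50 + 2 = 133
Multiply by 1.2:
133 * 1.2 = 159.6

159.6 damage


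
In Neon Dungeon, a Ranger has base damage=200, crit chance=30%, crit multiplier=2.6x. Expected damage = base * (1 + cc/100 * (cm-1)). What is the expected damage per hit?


E[dmg] = base * (1 + crit_chance * (crit_mult - 1))
cc as decimal = 30/100 = 0.3
cm - 1 = 2.6 - 1 = 1.6
Bonus factor = 0.3 * 1.6 = 0.48
Total multiplier = 1 + 0.48 = 1.48
Expected damage = 200 * 1.48 = 296.00

296.00 damage


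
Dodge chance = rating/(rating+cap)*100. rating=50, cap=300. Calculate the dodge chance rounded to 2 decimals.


dodge% = 50 / (50 + 300) * 100
= 50 / 350 * 100
= 0.142857 * 100
= 14.29%

14.29%


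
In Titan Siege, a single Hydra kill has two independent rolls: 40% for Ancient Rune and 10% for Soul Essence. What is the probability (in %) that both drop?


For independent events, P(both) = P(A) * P(B)
= 40% * 10%
= 400 / 100 %
= 4.0%

4.0%


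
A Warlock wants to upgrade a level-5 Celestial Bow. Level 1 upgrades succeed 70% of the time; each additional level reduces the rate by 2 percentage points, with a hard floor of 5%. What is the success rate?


raw_rate = 70 - 2 * (5 - 1)
= 70 - 2 * 4
= 70 - 8
= 62
Apply floor: max(62, 5) = 62%

62%


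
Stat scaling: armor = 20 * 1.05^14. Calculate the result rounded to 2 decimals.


value = base * growth^level
= 20 * 1.05^14
= 20 * 1.979932
= 39.60

39.60 armor


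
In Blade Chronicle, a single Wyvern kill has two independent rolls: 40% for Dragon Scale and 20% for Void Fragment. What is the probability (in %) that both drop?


For independent events, P(both) = P(A) * P(B)
= 40% * 20%
= 800 / 100 %
= 8.0%

8.0%


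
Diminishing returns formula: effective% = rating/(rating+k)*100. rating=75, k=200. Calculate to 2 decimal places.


effective% = rating / (rating + k) * 100
= 75 / (75 + 200) * 100
= 75 / 275 * 100
= 0.272727 * 100
= 27.27%

27.27%


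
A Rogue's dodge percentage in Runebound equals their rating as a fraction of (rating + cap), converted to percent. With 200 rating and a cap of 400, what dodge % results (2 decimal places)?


dodge% = 200 / (200 + 400) * 100
= 200 / 600 * 100
= 0.333333 * 100
= 33.33%

33.33%


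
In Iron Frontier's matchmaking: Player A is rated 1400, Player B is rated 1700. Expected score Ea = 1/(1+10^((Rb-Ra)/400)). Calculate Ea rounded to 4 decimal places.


Elo expected score: Ea = 1/(1 + 10^((Rb-Ra)/400))
Rb - Ra = 1700 - 1400 = 300
(Rb-Ra)/400 = 300/400 = 0.75
10^0.75 = 5.623413
Ea = 1/(1 + 5.623413) = 1/6.623413 = 0.1510

0.1510


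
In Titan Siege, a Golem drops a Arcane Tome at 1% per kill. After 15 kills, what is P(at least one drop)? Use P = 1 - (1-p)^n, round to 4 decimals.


P(at least one) = 1 - P(none) = 1 - (1-p)^n
p = 1/100 = 0.01
1 - p = 0.99
(1 - p)^15 = 0.99^15 = 0.860058
P(at least one) = 1 - 0.860058 = 0.1399

0.1399


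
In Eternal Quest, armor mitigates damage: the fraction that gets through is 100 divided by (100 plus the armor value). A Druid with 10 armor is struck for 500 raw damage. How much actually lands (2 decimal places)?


actual = 500 * 100 / (100 + 10)
= 500 * 100 / 110
= 50000 / 110
= 454.55

454.55 damage


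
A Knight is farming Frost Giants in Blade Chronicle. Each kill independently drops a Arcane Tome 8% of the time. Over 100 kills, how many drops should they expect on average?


Expected drops = kills * (drop_rate / 100)
= 100 * (8 / 100)
= 100 * 0.08
= 8.0

8.0 drops


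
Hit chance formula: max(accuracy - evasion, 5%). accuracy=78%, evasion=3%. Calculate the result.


accuracy - evasion = 78 - 3 = 75
Apply floor: max(75, 5) = 75
Hit chance = 75%

75%


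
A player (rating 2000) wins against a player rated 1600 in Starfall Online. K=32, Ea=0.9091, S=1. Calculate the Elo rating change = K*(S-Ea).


Elo update: delta = K * (S - Ea), where S = 1 (wins)
S - Ea = 1 - 0.9091 = 0.0909
Rating change = 32 * 0.0909
= 2.91

2.91 rating points


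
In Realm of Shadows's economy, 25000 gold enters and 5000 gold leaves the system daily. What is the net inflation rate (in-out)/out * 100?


Net gold = 25000 - 5000 = 20000
Inflation rate = net / sunk * 100 = 20000 / 5000 * 100
= 4.0 * 100
= 400.00%

400.00%


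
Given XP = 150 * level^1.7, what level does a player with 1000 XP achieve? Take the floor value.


XP = 150 * level^1.7, so level = (XP / 150)^(1/1.7)
= (1000 / 150)^(1/1.7)
= 6.6667^0.5882
= 3.0525
Floor: level = 3

level 3


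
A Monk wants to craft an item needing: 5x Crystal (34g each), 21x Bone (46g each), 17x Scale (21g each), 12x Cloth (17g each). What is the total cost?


Cost breakdown:
  Crystal: 5 * 34 = 170
  Bone: 21 * 46 = 966
  Scale: 17 * 21 = 357
  Cloth: 12 * 17 = 204
Total = 170 + 966 + 357 + 204 = 1697

1697 gold


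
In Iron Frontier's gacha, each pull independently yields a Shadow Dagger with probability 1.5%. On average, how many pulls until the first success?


Expected pulls for a geometric distribution = 1/p = 100 / rate%
= 100 / 1.5
= 66.67

66.67 pulls


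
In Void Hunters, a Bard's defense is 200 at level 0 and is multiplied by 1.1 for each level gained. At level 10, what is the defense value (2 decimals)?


value = base * growth^level
= 200 * 1.1^10
= 200 * 2.593742
= 518.75

518.75 defense


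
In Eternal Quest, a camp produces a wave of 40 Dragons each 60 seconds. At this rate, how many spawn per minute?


Spawns per minute = count * (60 / interval)
= 40 * (60 / 60)
= 40 * 1.0
= 40.0

40.0 per minute


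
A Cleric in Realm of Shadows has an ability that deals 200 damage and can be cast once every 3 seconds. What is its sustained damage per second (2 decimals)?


DPS = damage / cooldown
= 200 / 3
= 66.67

66.67 DPS


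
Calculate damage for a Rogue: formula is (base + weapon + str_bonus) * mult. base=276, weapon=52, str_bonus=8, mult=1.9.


Sum base + weapon + str = 276 + 52 + 8 = 336
Multiply by 1.9:
336 * 1.9 = 638.4

638.4 damage


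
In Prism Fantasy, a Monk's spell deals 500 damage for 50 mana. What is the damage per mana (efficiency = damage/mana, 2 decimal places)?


Efficiency = damage / mana
= 500 / 50
= 10.00

10.00 dmg/mana


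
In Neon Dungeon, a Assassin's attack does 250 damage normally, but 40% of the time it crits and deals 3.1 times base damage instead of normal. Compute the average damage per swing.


E[dmg] = base * (1 + crit_chance * (crit_mult - 1))
cc as decimal = 40/100 = 0.4
cm - 1 = 3.1 - 1 = 2.1
Bonus factor = 0.4 * 2.1 = 0.84
Total multiplier = 1 + 0.84 = 1.84
Expected damage = 250 * 1.84 = 460.00

460.00 damage


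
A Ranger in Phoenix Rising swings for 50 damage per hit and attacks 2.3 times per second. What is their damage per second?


DPS = damage * attack_speed
= 50 * 2.3
= 115.0

115.0 DPS


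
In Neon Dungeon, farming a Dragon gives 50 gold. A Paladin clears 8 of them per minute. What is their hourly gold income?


Gold per minute = 50 * 8 = 400
Gold per hour = 400 * 60 = 24000

24000 gold/hour


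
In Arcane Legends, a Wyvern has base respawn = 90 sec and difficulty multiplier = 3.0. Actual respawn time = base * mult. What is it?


Respawn time = base * multiplier
= 90 * 3.0
= 270.0 seconds

270.0 seconds


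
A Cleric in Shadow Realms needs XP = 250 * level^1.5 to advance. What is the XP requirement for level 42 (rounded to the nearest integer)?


XP = 250 * level^1.5
Substitute level = 42:
XP = 250 * 42^1.5
= 250 * 272.1911
= 68048

68048 XP


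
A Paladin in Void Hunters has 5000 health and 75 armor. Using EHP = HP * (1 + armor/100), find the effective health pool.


EHP = 5000 * (1 + 75/100)
= 5000 * (1 + 0.75)
= 5000 * 1.75
= 8750.0

8750.0 EHP


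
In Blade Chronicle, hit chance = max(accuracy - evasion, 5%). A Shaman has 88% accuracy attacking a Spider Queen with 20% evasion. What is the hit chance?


accuracy - evasion = 88 - 20 = 68
Apply floor: max(68, 5) = 68
Hit chance = 68%

68%


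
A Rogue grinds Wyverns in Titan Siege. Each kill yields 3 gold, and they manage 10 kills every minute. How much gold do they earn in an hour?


Gold per minute = 3 * 10 = 30
Gold per hour = 30 * 60 = 1800

1800 gold/hour


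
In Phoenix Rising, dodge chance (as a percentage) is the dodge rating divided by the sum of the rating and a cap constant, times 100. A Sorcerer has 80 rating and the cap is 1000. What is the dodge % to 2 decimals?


dodge% = 80 / (80 + 1000) * 100
= 80 / 1080 * 100
= 0.074074 * 100
= 7.41%

7.41%


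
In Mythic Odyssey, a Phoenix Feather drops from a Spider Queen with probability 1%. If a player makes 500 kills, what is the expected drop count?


Expected drops = kills * (drop_rate / 100)
= 500 * (1 / 100)
= 500 * 0.01
= 5.0

5.0 drops


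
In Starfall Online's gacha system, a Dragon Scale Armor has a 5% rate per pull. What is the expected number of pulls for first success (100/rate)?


Expected pulls for a geometric distribution = 1/p = 100 / rate%
= 100 / 5
= 20.0

20.0 pulls


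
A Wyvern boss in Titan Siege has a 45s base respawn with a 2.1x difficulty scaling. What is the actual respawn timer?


Respawn time = base * multiplier
= 45 * 2.1
= 94.5 seconds

94.5 seconds


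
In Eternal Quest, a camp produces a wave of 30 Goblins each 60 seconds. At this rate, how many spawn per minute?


Spawns per minute = count * (60 / interval)
= 30 * (60 / 60)
= 30 * 1.0
= 30.0

30.0 per minute


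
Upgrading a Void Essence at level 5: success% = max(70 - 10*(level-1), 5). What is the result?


raw_rate = 70 - 10 * (5 - 1)
= 70 - 10 * 4
= 70 - 40
= 30
Apply floor: max(30, 5) = 30%

30%


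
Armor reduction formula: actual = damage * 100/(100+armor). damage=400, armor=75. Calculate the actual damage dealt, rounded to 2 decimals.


actual = 400 * 100 / (100 + 75)
= 400 * 100 / 175
= 40000 / 175
= 228.57

228.57 damage


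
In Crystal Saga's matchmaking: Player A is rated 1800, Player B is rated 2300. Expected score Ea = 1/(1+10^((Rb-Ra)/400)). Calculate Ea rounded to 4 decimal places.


Elo expected score: Ea = 1/(1 + 10^((Rb-Ra)/400))
Rb - Ra = 2300 - 1800 = 500
(Rb-Ra)/400 = 500/400 = 1.25
10^1.25 = 17.782794
Ea = 1/(1 + 17.782794) = 1/18.782794 = 0.0532

0.0532


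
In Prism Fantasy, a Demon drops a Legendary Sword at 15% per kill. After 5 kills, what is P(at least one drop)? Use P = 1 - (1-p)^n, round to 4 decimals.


P(at least one) = 1 - P(none) = 1 - (1-p)^n
p = 15/100 = 0.15
1 - p = 0.85
(1 - p)^5 = 0.85^5 = 0.443705
P(at least one) = 1 - 0.443705 = 0.5563

0.5563


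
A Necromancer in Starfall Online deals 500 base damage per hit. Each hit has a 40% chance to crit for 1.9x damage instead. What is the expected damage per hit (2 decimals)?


E[dmg] = base * (1 + crit_chance * (crit_mult - 1))
cc as decimal = 40/100 = 0.4
cm - 1 = 1.9 - 1 = 0.9
Bonus factor = 0.4 * 0.9 = 0.36
Total multiplier = 1 + 0.36 = 1.36
Expected damage = 500 * 1.36 = 680.00

680.00 damage


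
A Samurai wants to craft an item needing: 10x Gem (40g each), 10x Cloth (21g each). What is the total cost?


Cost breakdown:
  Gem: 10 * 40 = 400
  Cloth: 10 * 21 = 210
Total = 400 + 210 = 610

610 gold


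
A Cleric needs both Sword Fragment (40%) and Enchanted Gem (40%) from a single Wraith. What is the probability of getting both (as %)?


For independent events, P(both) = P(A) * P(B)
= 40% * 40%
= 1600 / 100 %
= 16.0%

16.0%


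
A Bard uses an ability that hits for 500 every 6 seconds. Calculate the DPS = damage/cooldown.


DPS = damage / cooldown
= 500 / 6
= 83.33

83.33 DPS


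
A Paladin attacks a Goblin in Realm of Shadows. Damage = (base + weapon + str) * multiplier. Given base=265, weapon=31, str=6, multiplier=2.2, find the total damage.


Sum base + weapon + str = 265 + 31 + 6 = 302
Multiply by 2.2:
302 * 2.2 = 664.4

664.4 damage


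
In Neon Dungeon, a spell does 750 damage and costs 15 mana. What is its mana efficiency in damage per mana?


Efficiency = damage / mana
= 750 / 15
= 50.00

50.00 dmg/mana


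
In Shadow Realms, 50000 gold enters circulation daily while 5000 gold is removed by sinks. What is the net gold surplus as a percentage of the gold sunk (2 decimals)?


Net gold = 50000 - 5000 = 45000
Inflation rate = net / sunk * 100 = 45000 / 5000 * 100
= 9.0 * 100
= 900.00%

900.00%


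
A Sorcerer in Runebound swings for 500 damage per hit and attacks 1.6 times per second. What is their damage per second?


DPS = damage * attack_speed
= 500 * 1.6
= 800.0

800.0 DPS


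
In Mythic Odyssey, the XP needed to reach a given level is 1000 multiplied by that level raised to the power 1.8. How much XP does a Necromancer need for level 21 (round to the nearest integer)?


XP = 1000 * level^1.8
Substitute level = 21:
XP = 1000 * 21^1.8
= 1000 * 239.8804
= 239880

239880 XP


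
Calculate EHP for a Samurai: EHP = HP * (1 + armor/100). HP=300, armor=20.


EHP = 300 * (1 + 20/100)
= 300 * (1 + 0.2)
= 300 * 1.2
= 360.0

360.0 EHP


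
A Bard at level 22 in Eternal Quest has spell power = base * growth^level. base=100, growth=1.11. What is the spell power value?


value = base * growth^level
= 100 * 1.11^22
= 100 * 9.933574
= 993.36

993.36 spell power


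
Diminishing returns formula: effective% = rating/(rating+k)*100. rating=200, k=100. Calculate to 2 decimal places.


effective% = rating / (rating + k) * 100
= 200 / (200 + 100) * 100
= 200 / 300 * 100
= 0.666667 * 100
= 66.67%

66.67%


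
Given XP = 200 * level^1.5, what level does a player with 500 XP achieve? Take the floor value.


XP = 200 * level^1.5, so level = (XP / 200)^(1/1.5)
= (500 / 200)^(1/1.5)
= 2.5^0.6667
= 1.842
Floor: level = 1

level 1


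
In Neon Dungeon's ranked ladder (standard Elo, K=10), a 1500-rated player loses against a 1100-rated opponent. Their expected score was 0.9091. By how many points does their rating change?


Elo update: delta = K * (S - Ea), where S = 0 (loses)
S - Ea = 0 - 0.9091 = -0.9091
Rating change = 10 * -0.9091
= -9.09

-9.09 rating points


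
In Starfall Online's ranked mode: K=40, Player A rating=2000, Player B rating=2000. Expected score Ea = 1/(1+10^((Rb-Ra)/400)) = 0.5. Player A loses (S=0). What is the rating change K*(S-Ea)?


Elo update: delta = K * (S - Ea), where S = 0 (loses)
S - Ea = 0 - 0.5 = -0.5
Rating change = 40 * -0.5
= -20.00

-20.00 rating points


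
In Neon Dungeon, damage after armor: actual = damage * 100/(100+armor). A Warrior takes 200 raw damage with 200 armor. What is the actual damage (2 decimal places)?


actual = 200 * 100 / (100 + 200)
= 200 * 100 / 300
= 20000 / 300
= 66.67

66.67 damage


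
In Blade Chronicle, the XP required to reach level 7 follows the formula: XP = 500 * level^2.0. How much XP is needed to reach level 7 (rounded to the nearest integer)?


XP = 500 * level^2.0
Substitute level = 7:
XP = 500 * 7^2.0
= 500 * 49.0
= 24500

24500 XP


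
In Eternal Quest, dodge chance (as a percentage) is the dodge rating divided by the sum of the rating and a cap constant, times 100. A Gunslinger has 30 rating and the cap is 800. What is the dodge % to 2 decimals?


dodge% = 30 / (30 + 800) * 100
= 30 / 830 * 100
= 0.036145 * 100
= 3.61%

3.61%


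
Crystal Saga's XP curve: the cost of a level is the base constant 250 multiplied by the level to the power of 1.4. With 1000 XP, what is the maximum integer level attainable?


XP = 250 * level^1.4, so level = (XP / 250)^(1/1.4)
= (1000 / 250)^(1/1.4)
= 4.0^0.7143
= 2.6918
Floor: level = 2

level 2


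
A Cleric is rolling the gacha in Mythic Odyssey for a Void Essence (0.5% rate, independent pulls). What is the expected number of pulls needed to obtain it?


Expected pulls for a geometric distribution = 1/p = 100 / rate%
= 100 / 0.5
= 200.0

200.0 pulls


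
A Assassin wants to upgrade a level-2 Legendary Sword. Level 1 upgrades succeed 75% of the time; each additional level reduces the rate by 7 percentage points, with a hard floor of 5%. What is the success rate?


raw_rate = 75 - 7 * (2 - 1)
= 75 - 7 * 1
= 75 - 7
= 68
Apply floor: max(68, 5) = 68%

68%


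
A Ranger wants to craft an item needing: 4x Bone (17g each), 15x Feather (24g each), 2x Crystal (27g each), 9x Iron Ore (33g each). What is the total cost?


Cost breakdown:
  Bone: 4 * 17 = 68
  Feather: 15 * 24 = 360
  Crystal: 2 * 27 = 54
  Iron Ore: 9 * 33 = 297
Total = 68 + 360 + 54 + 297 = 779

779 gold


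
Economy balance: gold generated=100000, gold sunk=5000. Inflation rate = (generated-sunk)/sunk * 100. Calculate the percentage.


Net gold = 100000 - 5000 = 95000
Inflation rate = net / sunk * 100 = 95000 / 5000 * 100
= 19.0 * 100
= 1900.00%

1900.00%


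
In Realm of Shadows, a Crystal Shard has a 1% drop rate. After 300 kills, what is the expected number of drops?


Expected drops = kills * (drop_rate / 100)
= 300 * (1 / 100)
= 300 * 0.01
= 3.0

3.0 drops


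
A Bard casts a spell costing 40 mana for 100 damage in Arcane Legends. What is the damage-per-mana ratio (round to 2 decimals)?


Efficiency = damage / mana
= 100 / 40
= 2.50

2.50 dmg/mana


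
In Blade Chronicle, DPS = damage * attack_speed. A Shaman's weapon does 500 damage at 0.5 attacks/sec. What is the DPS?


DPS = damage * attack_speed
= 500 * 0.5
= 250.0

250.0 DPS


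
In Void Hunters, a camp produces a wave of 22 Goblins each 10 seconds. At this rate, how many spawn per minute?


Spawns per minute = count * (60 / interval)
= 22 * (60 / 10)
= 22 * 6.0
= 132.0

132.0 per minute


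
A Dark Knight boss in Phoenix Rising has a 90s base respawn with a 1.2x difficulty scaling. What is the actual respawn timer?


Respawn time = base * multiplier
= 90 * 1.2
= 108.0 seconds

108.0 seconds


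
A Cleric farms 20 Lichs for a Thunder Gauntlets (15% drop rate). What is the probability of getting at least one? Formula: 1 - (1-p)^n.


P(at least one) = 1 - P(none) = 1 - (1-p)^n
p = 15/100 = 0.15
1 - p = 0.85
(1 - p)^20 = 0.85^20 = 0.038760
P(at least one) = 1 - 0.038760 = 0.9612

0.9612


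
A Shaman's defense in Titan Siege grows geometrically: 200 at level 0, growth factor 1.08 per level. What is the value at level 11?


value = base * growth^level
= 200 * 1.08^11
= 200 * 2.331639
= 466.33

466.33 defense


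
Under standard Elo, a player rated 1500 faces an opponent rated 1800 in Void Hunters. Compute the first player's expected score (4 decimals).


Elo expected score: Ea = 1/(1 + 10^((Rb-Ra)/400))
Rb - Ra = 1800 - 1500 = 300
(Rb-Ra)/400 = 300/400 = 0.75
10^0.75 = 5.623413
Ea = 1/(1 + 5.623413) = 1/6.623413 = 0.1510

0.1510


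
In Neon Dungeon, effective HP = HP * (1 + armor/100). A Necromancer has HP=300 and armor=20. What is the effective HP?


EHP = 300 * (1 + 20/100)
= 300 * (1 + 0.2)
= 300 * 1.2
= 360.0

360.0 EHP


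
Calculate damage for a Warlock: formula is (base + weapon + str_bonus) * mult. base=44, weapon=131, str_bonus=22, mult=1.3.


Sum base + weapon + str = 44 + 131 + 22 = 197
Multiply by 1.3:
197 * 1.3 = 256.1

256.1 damage


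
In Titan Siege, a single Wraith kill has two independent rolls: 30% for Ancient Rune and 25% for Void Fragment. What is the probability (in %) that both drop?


For independent events, P(both) = P(A) * P(B)
= 30% * 25%
= 750 / 100 %
= 7.5%

7.5%


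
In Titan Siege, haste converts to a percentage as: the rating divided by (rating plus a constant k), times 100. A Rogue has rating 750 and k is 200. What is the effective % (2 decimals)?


effective% = rating / (rating + k) * 100
= 750 / (750 + 200) * 100
= 750 / 950 * 100
= 0.789474 * 100
= 78.95%

78.95%


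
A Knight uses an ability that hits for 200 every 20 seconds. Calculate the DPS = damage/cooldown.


DPS = damage / cooldown
= 200 / 20
= 10.00

10.00 DPS


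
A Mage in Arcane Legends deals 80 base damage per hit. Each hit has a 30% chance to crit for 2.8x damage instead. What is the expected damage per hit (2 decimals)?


E[dmg] = base * (1 + crit_chance * (crit_mult - 1))
cc as decimal = 30/100 = 0.3
cm - 1 = 2.8 - 1 = 1.8
Bonus factor = 0.3 * 1.8 = 0.54
Total multiplier = 1 + 0.54 = 1.54
Expected damage = 80 * 1.54 = 123.20

123.20 damage


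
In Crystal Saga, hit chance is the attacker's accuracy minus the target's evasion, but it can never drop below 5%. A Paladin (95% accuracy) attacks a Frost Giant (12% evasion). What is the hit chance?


accuracy - evasion = 95 - 12 = 83
Apply floor: max(83, 5) = 83
Hit chance = 83%

83%


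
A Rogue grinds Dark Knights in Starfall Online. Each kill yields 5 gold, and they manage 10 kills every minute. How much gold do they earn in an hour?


Gold per minute = 5 * 10 = 50
Gold per hour = 50 * 60 = 3000

3000 gold/hour


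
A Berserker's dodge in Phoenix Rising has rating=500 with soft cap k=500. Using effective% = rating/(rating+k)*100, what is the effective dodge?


effective% = rating / (rating + k) * 100
= 500 / (500 + 500) * 100
= 500 / 1000 * 100
= 0.5 * 100
= 50.00%

50.00%


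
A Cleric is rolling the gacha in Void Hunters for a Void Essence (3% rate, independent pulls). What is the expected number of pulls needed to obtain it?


Expected pulls for a geometric distribution = 1/p = 100 / rate%
= 100 / 3
= 33.33

33.33 pulls


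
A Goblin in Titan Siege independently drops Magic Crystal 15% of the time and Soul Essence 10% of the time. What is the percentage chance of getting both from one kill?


For independent events, P(both) = P(A) * P(B)
= 15% * 10%
= 150 / 100 %
= 1.5%

1.5%


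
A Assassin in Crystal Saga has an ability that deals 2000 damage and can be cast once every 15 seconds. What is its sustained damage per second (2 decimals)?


DPS = damage / cooldown
= 2000 / 15
= 133.33

133.33 DPS


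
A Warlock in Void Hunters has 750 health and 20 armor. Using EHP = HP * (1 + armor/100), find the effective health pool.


EHP = 750 * (1 + 20/100)
= 750 * (1 + 0.2)
= 750 * 1.2
= 900.0

900.0 EHP


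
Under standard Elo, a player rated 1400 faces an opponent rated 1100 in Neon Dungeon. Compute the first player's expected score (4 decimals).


Elo expected score: Ea = 1/(1 + 10^((Rb-Ra)/400))
Rb - Ra = 1100 - 1400 = -300
(Rb-Ra)/400 = -300/400 = -0.75
10^-0.75 = 0.177828
Ea = 1/(1 + 0.177828) = 1/1.177828 = 0.8490

0.8490


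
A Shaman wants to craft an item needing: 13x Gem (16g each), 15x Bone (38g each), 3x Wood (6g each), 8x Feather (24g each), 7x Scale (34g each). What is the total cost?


Cost breakdown:
  Gem: 13 * 16 = 208
  Bone: 15 * 38 = 570
  Wood: 3 * 6 = 18
  Feather: 8 * 24 = 192
  Scale: 7 * 34 = 238
Total = 208 + 570 + 18 + 192 + 238 = 1226

1226 gold
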